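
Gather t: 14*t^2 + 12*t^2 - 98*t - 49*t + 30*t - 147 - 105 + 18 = 26*t^2 - 117*t - 234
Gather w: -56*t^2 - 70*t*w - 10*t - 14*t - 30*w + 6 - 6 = -56*t^2 - 24*t + w*(-70*t - 30)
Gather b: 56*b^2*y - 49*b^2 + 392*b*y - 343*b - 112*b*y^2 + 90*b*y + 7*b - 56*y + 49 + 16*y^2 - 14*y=b^2*(56*y - 49) + b*(-112*y^2 + 482*y - 336) + 16*y^2 - 70*y + 49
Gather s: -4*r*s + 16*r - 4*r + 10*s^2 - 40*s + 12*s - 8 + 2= 12*r + 10*s^2 + s*(-4*r - 28) - 6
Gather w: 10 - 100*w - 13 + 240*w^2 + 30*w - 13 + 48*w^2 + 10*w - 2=288*w^2 - 60*w - 18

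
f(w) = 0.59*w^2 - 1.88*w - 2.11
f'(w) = 1.18*w - 1.88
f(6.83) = 12.57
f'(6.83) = 6.18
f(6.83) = 12.57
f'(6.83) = 6.18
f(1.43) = -3.59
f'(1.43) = -0.19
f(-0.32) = -1.45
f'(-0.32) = -2.26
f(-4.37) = 17.37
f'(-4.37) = -7.04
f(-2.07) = 4.31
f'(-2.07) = -4.32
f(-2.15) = 4.66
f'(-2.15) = -4.42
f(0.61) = -3.04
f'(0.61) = -1.16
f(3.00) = -2.44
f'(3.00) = 1.66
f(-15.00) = 158.84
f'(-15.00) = -19.58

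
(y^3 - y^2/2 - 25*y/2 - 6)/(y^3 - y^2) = (2*y^3 - y^2 - 25*y - 12)/(2*y^2*(y - 1))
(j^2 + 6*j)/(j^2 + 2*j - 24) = j/(j - 4)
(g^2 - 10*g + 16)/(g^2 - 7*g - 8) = (g - 2)/(g + 1)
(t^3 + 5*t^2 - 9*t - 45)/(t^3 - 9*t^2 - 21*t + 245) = (t^2 - 9)/(t^2 - 14*t + 49)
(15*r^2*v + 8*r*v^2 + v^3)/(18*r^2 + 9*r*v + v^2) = v*(5*r + v)/(6*r + v)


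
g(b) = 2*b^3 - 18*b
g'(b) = 6*b^2 - 18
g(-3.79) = -40.66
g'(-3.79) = 68.18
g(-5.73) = -273.13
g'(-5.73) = 179.00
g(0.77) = -12.95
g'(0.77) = -14.44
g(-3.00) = 0.00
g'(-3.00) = 36.00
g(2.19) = -18.41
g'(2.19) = 10.78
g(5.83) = 291.37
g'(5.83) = 185.93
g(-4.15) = -68.25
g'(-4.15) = 85.34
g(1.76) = -20.78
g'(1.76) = 0.59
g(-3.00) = 0.00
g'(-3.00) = 36.00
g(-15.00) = -6480.00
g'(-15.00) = 1332.00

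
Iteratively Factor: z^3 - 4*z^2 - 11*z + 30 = (z + 3)*(z^2 - 7*z + 10) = (z - 2)*(z + 3)*(z - 5)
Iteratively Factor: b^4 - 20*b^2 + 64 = (b - 2)*(b^3 + 2*b^2 - 16*b - 32) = (b - 2)*(b + 2)*(b^2 - 16) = (b - 2)*(b + 2)*(b + 4)*(b - 4)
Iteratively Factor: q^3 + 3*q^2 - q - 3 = (q + 3)*(q^2 - 1) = (q - 1)*(q + 3)*(q + 1)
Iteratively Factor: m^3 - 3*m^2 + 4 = (m - 2)*(m^2 - m - 2) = (m - 2)*(m + 1)*(m - 2)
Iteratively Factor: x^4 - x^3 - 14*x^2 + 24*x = (x + 4)*(x^3 - 5*x^2 + 6*x) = x*(x + 4)*(x^2 - 5*x + 6) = x*(x - 3)*(x + 4)*(x - 2)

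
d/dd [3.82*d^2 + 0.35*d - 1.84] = 7.64*d + 0.35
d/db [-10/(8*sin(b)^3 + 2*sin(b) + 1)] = 20*(12*sin(b)^2 + 1)*cos(b)/(8*sin(b)^3 + 2*sin(b) + 1)^2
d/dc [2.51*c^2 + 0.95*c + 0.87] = 5.02*c + 0.95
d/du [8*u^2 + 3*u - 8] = 16*u + 3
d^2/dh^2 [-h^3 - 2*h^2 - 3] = -6*h - 4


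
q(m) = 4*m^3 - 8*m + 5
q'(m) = 12*m^2 - 8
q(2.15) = 27.55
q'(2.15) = 47.47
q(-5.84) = -744.99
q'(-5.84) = 401.27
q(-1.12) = 8.34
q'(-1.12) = 7.05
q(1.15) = 1.88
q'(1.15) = 7.87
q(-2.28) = -24.17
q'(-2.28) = 54.38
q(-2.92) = -71.23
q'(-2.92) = 94.32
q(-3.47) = -134.37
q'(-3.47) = 136.49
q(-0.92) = 9.25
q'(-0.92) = 2.16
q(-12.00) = -6811.00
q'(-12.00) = 1720.00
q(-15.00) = -13375.00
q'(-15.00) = 2692.00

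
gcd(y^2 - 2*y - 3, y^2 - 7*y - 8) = y + 1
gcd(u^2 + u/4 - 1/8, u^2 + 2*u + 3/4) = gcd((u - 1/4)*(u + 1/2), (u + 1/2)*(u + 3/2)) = u + 1/2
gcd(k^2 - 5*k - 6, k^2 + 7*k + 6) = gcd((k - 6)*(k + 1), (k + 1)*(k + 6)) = k + 1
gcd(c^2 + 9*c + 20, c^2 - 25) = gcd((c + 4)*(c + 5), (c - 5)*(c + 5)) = c + 5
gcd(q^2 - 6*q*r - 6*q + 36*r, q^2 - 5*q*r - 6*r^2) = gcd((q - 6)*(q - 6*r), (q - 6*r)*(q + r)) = q - 6*r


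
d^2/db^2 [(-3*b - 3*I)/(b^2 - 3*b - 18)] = 6*((b + I)*(2*b - 3)^2 + (3*b - 3 + I)*(-b^2 + 3*b + 18))/(-b^2 + 3*b + 18)^3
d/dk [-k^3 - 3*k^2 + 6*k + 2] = -3*k^2 - 6*k + 6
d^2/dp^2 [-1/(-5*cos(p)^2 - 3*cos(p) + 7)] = (-100*sin(p)^4 + 199*sin(p)^2 + 141*cos(p)/4 - 45*cos(3*p)/4 - 11)/(-5*sin(p)^2 + 3*cos(p) - 2)^3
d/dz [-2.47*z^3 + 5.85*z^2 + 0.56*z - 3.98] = -7.41*z^2 + 11.7*z + 0.56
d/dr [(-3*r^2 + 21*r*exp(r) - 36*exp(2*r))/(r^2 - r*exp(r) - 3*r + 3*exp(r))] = 3*(-(r^2 - 7*r*exp(r) + 12*exp(2*r))*(r*exp(r) - 2*r - 2*exp(r) + 3) + (r^2 - r*exp(r) - 3*r + 3*exp(r))*(7*r*exp(r) - 2*r - 24*exp(2*r) + 7*exp(r)))/(r^2 - r*exp(r) - 3*r + 3*exp(r))^2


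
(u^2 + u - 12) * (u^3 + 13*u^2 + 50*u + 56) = u^5 + 14*u^4 + 51*u^3 - 50*u^2 - 544*u - 672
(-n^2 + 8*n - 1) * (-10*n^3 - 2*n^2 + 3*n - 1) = 10*n^5 - 78*n^4 - 9*n^3 + 27*n^2 - 11*n + 1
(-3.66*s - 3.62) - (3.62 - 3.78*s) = 0.12*s - 7.24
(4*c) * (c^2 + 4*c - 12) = 4*c^3 + 16*c^2 - 48*c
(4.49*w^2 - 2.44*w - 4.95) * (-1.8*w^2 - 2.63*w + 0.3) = -8.082*w^4 - 7.4167*w^3 + 16.6742*w^2 + 12.2865*w - 1.485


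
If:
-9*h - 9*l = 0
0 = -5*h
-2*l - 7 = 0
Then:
No Solution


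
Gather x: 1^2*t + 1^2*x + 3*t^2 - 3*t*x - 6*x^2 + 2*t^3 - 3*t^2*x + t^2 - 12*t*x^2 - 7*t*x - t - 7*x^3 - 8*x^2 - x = 2*t^3 + 4*t^2 - 7*x^3 + x^2*(-12*t - 14) + x*(-3*t^2 - 10*t)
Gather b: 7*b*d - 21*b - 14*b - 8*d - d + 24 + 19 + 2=b*(7*d - 35) - 9*d + 45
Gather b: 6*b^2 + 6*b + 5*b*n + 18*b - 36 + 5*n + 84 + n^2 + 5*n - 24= 6*b^2 + b*(5*n + 24) + n^2 + 10*n + 24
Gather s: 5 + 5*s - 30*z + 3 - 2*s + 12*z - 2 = 3*s - 18*z + 6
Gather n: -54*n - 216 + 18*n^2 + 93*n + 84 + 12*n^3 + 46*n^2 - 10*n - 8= 12*n^3 + 64*n^2 + 29*n - 140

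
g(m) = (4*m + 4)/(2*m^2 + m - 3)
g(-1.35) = 1.99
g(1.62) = 2.71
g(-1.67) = -2.95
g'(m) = (-4*m - 1)*(4*m + 4)/(2*m^2 + m - 3)^2 + 4/(2*m^2 + m - 3) = 4*(2*m^2 + m - (m + 1)*(4*m + 1) - 3)/(2*m^2 + m - 3)^2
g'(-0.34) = -1.19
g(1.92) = 1.86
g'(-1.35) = -18.07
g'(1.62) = -4.20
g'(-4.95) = -0.08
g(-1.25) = 0.89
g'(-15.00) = -0.00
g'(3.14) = -0.37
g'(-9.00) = -0.02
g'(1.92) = -1.92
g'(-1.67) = -14.07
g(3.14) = 0.83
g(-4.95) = -0.38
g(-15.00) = -0.13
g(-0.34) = -0.85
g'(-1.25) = -6.72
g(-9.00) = -0.21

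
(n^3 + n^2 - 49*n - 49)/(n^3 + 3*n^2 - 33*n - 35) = (n - 7)/(n - 5)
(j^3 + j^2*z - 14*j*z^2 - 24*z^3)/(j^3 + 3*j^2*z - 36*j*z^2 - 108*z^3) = (-j^2 + 2*j*z + 8*z^2)/(-j^2 + 36*z^2)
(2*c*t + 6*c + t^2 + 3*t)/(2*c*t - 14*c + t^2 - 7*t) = (t + 3)/(t - 7)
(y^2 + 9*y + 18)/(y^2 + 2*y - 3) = (y + 6)/(y - 1)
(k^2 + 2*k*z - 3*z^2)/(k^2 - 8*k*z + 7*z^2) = (-k - 3*z)/(-k + 7*z)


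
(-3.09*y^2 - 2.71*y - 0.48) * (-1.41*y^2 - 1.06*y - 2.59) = 4.3569*y^4 + 7.0965*y^3 + 11.5525*y^2 + 7.5277*y + 1.2432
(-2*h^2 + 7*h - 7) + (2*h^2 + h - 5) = 8*h - 12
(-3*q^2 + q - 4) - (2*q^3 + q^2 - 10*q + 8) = -2*q^3 - 4*q^2 + 11*q - 12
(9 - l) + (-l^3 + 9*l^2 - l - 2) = -l^3 + 9*l^2 - 2*l + 7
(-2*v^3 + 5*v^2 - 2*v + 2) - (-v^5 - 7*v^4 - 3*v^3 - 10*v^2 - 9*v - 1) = v^5 + 7*v^4 + v^3 + 15*v^2 + 7*v + 3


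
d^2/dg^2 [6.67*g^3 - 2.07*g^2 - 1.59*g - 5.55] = 40.02*g - 4.14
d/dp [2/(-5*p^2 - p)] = 2*(10*p + 1)/(p^2*(5*p + 1)^2)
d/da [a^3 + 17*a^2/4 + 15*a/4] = 3*a^2 + 17*a/2 + 15/4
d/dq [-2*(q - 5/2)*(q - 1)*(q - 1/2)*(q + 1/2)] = -8*q^3 + 21*q^2 - 9*q - 7/4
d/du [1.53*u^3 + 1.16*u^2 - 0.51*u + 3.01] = 4.59*u^2 + 2.32*u - 0.51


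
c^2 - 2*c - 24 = (c - 6)*(c + 4)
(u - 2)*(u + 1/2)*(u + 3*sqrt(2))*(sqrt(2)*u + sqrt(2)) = sqrt(2)*u^4 - sqrt(2)*u^3/2 + 6*u^3 - 5*sqrt(2)*u^2/2 - 3*u^2 - 15*u - sqrt(2)*u - 6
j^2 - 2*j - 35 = (j - 7)*(j + 5)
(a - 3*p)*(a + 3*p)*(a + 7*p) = a^3 + 7*a^2*p - 9*a*p^2 - 63*p^3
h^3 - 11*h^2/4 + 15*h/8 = h*(h - 3/2)*(h - 5/4)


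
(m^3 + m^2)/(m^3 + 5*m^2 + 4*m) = m/(m + 4)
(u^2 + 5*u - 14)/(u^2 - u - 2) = (u + 7)/(u + 1)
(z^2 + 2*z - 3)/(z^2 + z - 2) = (z + 3)/(z + 2)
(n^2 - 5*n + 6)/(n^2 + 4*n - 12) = (n - 3)/(n + 6)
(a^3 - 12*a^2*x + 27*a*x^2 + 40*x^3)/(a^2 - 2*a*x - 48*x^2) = (a^2 - 4*a*x - 5*x^2)/(a + 6*x)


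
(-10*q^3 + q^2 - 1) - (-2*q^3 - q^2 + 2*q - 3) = -8*q^3 + 2*q^2 - 2*q + 2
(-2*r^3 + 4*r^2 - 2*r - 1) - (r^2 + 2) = -2*r^3 + 3*r^2 - 2*r - 3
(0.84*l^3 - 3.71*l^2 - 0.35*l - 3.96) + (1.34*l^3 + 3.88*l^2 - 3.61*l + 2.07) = 2.18*l^3 + 0.17*l^2 - 3.96*l - 1.89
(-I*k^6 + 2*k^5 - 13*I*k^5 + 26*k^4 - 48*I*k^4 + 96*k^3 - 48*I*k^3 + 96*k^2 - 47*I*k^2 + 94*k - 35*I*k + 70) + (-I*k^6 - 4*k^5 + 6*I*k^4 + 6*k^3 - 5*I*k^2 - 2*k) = -2*I*k^6 - 2*k^5 - 13*I*k^5 + 26*k^4 - 42*I*k^4 + 102*k^3 - 48*I*k^3 + 96*k^2 - 52*I*k^2 + 92*k - 35*I*k + 70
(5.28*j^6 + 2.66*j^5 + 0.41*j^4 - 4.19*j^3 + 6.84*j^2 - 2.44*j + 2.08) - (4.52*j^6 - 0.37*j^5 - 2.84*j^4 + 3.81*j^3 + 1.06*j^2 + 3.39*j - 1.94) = 0.760000000000001*j^6 + 3.03*j^5 + 3.25*j^4 - 8.0*j^3 + 5.78*j^2 - 5.83*j + 4.02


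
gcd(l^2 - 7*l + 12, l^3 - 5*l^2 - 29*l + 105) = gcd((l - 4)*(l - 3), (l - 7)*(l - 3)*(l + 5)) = l - 3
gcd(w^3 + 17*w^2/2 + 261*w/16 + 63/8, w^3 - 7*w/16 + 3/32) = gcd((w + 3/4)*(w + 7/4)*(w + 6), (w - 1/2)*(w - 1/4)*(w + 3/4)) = w + 3/4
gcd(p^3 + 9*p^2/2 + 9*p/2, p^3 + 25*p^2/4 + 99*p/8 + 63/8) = p^2 + 9*p/2 + 9/2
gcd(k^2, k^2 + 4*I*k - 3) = 1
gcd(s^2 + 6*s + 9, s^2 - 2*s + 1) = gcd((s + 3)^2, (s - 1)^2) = 1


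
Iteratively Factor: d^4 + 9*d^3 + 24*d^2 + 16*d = (d)*(d^3 + 9*d^2 + 24*d + 16) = d*(d + 4)*(d^2 + 5*d + 4) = d*(d + 4)^2*(d + 1)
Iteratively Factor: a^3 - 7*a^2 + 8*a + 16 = (a - 4)*(a^2 - 3*a - 4) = (a - 4)^2*(a + 1)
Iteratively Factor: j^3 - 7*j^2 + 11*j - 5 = (j - 5)*(j^2 - 2*j + 1) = (j - 5)*(j - 1)*(j - 1)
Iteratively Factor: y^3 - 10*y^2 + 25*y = (y)*(y^2 - 10*y + 25) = y*(y - 5)*(y - 5)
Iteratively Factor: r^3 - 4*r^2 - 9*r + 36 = (r - 3)*(r^2 - r - 12) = (r - 4)*(r - 3)*(r + 3)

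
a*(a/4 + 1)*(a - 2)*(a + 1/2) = a^4/4 + 5*a^3/8 - 7*a^2/4 - a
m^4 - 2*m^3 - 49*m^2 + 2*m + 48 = (m - 8)*(m - 1)*(m + 1)*(m + 6)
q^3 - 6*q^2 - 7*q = q*(q - 7)*(q + 1)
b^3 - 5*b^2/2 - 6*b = b*(b - 4)*(b + 3/2)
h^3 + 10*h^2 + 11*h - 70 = (h - 2)*(h + 5)*(h + 7)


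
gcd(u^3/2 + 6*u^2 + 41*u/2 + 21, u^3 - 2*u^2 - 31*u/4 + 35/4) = 1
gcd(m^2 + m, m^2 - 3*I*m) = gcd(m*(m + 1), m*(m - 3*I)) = m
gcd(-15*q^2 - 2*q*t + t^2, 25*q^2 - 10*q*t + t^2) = 5*q - t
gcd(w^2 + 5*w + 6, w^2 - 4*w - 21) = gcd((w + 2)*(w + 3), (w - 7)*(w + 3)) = w + 3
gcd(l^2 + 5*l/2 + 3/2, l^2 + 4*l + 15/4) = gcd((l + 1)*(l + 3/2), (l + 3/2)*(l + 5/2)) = l + 3/2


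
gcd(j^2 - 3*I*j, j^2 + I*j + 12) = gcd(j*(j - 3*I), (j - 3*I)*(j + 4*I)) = j - 3*I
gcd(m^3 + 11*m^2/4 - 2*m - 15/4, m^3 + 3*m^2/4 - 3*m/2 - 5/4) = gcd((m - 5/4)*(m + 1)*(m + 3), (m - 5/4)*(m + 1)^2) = m^2 - m/4 - 5/4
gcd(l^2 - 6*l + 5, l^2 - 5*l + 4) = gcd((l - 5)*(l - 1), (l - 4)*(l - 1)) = l - 1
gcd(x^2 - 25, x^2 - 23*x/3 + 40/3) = x - 5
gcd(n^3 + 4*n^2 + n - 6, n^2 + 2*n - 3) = n^2 + 2*n - 3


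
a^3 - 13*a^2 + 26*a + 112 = (a - 8)*(a - 7)*(a + 2)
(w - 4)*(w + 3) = w^2 - w - 12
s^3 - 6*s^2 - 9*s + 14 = (s - 7)*(s - 1)*(s + 2)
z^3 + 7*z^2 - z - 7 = (z - 1)*(z + 1)*(z + 7)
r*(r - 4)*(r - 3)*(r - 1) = r^4 - 8*r^3 + 19*r^2 - 12*r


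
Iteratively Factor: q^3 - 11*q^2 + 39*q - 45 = (q - 3)*(q^2 - 8*q + 15) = (q - 5)*(q - 3)*(q - 3)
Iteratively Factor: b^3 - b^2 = (b)*(b^2 - b) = b^2*(b - 1)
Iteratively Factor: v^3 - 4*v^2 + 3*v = (v - 1)*(v^2 - 3*v) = (v - 3)*(v - 1)*(v)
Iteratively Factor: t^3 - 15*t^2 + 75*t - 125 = (t - 5)*(t^2 - 10*t + 25) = (t - 5)^2*(t - 5)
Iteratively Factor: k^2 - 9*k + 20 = (k - 5)*(k - 4)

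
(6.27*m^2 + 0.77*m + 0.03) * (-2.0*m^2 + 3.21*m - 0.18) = -12.54*m^4 + 18.5867*m^3 + 1.2831*m^2 - 0.0423*m - 0.0054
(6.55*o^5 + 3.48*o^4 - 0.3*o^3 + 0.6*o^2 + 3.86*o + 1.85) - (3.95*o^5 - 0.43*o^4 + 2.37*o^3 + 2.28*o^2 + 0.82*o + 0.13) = 2.6*o^5 + 3.91*o^4 - 2.67*o^3 - 1.68*o^2 + 3.04*o + 1.72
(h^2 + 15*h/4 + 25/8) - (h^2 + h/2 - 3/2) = 13*h/4 + 37/8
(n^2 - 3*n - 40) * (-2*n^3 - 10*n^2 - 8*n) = -2*n^5 - 4*n^4 + 102*n^3 + 424*n^2 + 320*n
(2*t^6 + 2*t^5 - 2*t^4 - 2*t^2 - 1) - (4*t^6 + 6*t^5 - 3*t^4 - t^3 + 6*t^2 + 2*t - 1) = -2*t^6 - 4*t^5 + t^4 + t^3 - 8*t^2 - 2*t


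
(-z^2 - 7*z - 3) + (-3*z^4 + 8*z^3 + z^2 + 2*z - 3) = -3*z^4 + 8*z^3 - 5*z - 6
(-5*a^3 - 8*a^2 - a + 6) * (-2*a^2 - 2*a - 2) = 10*a^5 + 26*a^4 + 28*a^3 + 6*a^2 - 10*a - 12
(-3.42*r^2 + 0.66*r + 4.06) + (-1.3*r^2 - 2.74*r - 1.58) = -4.72*r^2 - 2.08*r + 2.48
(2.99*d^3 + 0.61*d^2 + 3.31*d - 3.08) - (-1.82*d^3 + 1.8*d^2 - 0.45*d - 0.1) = 4.81*d^3 - 1.19*d^2 + 3.76*d - 2.98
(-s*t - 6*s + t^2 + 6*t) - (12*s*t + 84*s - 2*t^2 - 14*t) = -13*s*t - 90*s + 3*t^2 + 20*t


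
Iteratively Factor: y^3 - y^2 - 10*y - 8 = (y - 4)*(y^2 + 3*y + 2) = (y - 4)*(y + 1)*(y + 2)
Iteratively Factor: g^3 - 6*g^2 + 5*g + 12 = (g - 3)*(g^2 - 3*g - 4) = (g - 4)*(g - 3)*(g + 1)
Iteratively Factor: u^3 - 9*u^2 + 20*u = (u - 5)*(u^2 - 4*u) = u*(u - 5)*(u - 4)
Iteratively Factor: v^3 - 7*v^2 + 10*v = (v - 2)*(v^2 - 5*v) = v*(v - 2)*(v - 5)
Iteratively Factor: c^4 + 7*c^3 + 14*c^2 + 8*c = (c + 1)*(c^3 + 6*c^2 + 8*c) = (c + 1)*(c + 2)*(c^2 + 4*c) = (c + 1)*(c + 2)*(c + 4)*(c)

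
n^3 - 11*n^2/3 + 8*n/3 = n*(n - 8/3)*(n - 1)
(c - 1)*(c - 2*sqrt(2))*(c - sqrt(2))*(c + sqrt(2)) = c^4 - 2*sqrt(2)*c^3 - c^3 - 2*c^2 + 2*sqrt(2)*c^2 + 2*c + 4*sqrt(2)*c - 4*sqrt(2)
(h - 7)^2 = h^2 - 14*h + 49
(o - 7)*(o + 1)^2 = o^3 - 5*o^2 - 13*o - 7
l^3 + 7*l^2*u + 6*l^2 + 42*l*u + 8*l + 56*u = (l + 2)*(l + 4)*(l + 7*u)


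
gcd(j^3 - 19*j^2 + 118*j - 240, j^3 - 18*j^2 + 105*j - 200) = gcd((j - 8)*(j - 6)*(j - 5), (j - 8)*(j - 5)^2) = j^2 - 13*j + 40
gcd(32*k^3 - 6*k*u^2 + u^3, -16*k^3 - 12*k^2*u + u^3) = -8*k^2 - 2*k*u + u^2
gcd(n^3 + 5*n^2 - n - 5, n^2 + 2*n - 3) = n - 1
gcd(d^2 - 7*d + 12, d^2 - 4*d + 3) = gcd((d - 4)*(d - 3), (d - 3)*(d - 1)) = d - 3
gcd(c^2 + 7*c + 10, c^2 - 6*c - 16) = c + 2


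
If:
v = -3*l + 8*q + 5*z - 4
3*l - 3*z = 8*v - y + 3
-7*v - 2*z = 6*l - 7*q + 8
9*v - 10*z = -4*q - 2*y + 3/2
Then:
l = -1619*z/909 - 1199/1818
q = 125/606 - 394*z/303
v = -6*z/101 - 75/202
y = 2384*z/303 + 1217/606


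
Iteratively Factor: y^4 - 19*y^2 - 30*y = (y + 2)*(y^3 - 2*y^2 - 15*y) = (y + 2)*(y + 3)*(y^2 - 5*y) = (y - 5)*(y + 2)*(y + 3)*(y)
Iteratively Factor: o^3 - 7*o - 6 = (o + 2)*(o^2 - 2*o - 3) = (o - 3)*(o + 2)*(o + 1)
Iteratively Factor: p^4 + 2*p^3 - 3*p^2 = (p - 1)*(p^3 + 3*p^2) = (p - 1)*(p + 3)*(p^2) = p*(p - 1)*(p + 3)*(p)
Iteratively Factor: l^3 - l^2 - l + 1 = (l - 1)*(l^2 - 1) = (l - 1)*(l + 1)*(l - 1)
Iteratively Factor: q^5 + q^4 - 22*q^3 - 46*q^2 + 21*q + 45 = (q + 1)*(q^4 - 22*q^2 - 24*q + 45) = (q - 1)*(q + 1)*(q^3 + q^2 - 21*q - 45) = (q - 1)*(q + 1)*(q + 3)*(q^2 - 2*q - 15) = (q - 5)*(q - 1)*(q + 1)*(q + 3)*(q + 3)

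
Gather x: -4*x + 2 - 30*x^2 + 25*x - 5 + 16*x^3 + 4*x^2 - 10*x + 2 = 16*x^3 - 26*x^2 + 11*x - 1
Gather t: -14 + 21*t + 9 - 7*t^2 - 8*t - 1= -7*t^2 + 13*t - 6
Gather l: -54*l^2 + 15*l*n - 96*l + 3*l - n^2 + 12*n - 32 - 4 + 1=-54*l^2 + l*(15*n - 93) - n^2 + 12*n - 35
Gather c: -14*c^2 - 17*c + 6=-14*c^2 - 17*c + 6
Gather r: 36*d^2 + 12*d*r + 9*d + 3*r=36*d^2 + 9*d + r*(12*d + 3)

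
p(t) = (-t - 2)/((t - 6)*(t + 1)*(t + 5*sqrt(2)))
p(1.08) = 0.04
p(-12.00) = -0.01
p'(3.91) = 0.02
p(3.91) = 0.05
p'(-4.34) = -0.00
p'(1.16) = 0.00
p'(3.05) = 0.01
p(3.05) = 0.04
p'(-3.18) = -0.00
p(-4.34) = 0.02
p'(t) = -(-t - 2)/((t - 6)*(t + 1)*(t + 5*sqrt(2))^2) - (-t - 2)/((t - 6)*(t + 1)^2*(t + 5*sqrt(2))) - (-t - 2)/((t - 6)^2*(t + 1)*(t + 5*sqrt(2))) - 1/((t - 6)*(t + 1)*(t + 5*sqrt(2)))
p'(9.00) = 0.01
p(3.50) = 0.05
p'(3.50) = 0.01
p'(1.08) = 0.00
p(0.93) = 0.04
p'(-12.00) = 0.00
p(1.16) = 0.04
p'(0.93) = 0.00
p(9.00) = -0.02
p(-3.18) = 0.02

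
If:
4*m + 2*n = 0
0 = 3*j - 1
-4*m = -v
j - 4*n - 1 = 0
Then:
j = 1/3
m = 1/12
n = -1/6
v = 1/3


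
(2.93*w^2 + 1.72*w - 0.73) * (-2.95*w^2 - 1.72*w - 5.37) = -8.6435*w^4 - 10.1136*w^3 - 16.539*w^2 - 7.9808*w + 3.9201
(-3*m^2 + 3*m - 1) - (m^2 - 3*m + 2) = -4*m^2 + 6*m - 3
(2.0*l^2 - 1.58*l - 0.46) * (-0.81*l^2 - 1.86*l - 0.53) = -1.62*l^4 - 2.4402*l^3 + 2.2514*l^2 + 1.693*l + 0.2438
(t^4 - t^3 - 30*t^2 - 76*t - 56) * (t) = t^5 - t^4 - 30*t^3 - 76*t^2 - 56*t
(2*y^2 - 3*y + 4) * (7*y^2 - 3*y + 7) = 14*y^4 - 27*y^3 + 51*y^2 - 33*y + 28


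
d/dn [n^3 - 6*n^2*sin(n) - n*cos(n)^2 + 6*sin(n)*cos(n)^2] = -6*n^2*cos(n) + 3*n^2 - 12*n*sin(n) + n*sin(2*n) + 3*cos(n)/2 - cos(2*n)/2 + 9*cos(3*n)/2 - 1/2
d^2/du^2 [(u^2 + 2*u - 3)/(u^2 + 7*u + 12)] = -10/(u^3 + 12*u^2 + 48*u + 64)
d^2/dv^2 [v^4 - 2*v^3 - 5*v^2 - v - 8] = 12*v^2 - 12*v - 10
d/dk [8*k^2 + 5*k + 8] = 16*k + 5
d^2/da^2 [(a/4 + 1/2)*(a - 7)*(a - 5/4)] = 3*a/2 - 25/8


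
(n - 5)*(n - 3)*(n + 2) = n^3 - 6*n^2 - n + 30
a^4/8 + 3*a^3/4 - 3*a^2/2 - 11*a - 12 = (a/4 + 1/2)*(a/2 + 1)*(a - 4)*(a + 6)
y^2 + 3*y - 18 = (y - 3)*(y + 6)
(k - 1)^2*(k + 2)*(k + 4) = k^4 + 4*k^3 - 3*k^2 - 10*k + 8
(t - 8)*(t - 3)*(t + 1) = t^3 - 10*t^2 + 13*t + 24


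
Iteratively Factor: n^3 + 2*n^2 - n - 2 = (n + 1)*(n^2 + n - 2) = (n - 1)*(n + 1)*(n + 2)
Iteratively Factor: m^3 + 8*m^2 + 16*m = (m + 4)*(m^2 + 4*m) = (m + 4)^2*(m)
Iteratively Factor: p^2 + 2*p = (p)*(p + 2)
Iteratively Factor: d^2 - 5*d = (d)*(d - 5)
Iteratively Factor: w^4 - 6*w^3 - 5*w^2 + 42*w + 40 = (w + 2)*(w^3 - 8*w^2 + 11*w + 20) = (w - 5)*(w + 2)*(w^2 - 3*w - 4) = (w - 5)*(w - 4)*(w + 2)*(w + 1)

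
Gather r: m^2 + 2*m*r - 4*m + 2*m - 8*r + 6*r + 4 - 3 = m^2 - 2*m + r*(2*m - 2) + 1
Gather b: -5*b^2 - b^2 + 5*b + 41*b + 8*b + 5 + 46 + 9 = -6*b^2 + 54*b + 60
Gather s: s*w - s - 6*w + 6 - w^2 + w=s*(w - 1) - w^2 - 5*w + 6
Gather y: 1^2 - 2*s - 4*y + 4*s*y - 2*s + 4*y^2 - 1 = -4*s + 4*y^2 + y*(4*s - 4)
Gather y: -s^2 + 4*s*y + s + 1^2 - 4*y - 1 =-s^2 + s + y*(4*s - 4)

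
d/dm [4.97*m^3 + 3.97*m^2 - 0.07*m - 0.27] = 14.91*m^2 + 7.94*m - 0.07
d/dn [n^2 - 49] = 2*n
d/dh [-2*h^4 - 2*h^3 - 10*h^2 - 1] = 2*h*(-4*h^2 - 3*h - 10)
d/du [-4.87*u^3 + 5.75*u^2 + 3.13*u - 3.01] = -14.61*u^2 + 11.5*u + 3.13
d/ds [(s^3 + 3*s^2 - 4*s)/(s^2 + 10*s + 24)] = (s^2 + 12*s - 6)/(s^2 + 12*s + 36)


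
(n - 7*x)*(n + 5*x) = n^2 - 2*n*x - 35*x^2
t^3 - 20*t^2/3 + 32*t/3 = t*(t - 4)*(t - 8/3)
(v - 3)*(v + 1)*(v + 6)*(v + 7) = v^4 + 11*v^3 + 13*v^2 - 123*v - 126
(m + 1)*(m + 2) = m^2 + 3*m + 2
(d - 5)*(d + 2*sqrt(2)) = d^2 - 5*d + 2*sqrt(2)*d - 10*sqrt(2)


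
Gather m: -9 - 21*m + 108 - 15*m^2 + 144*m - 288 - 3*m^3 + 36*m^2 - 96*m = -3*m^3 + 21*m^2 + 27*m - 189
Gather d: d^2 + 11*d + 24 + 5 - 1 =d^2 + 11*d + 28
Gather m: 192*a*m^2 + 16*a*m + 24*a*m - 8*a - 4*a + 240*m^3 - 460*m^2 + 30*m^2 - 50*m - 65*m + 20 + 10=-12*a + 240*m^3 + m^2*(192*a - 430) + m*(40*a - 115) + 30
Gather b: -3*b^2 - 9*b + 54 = -3*b^2 - 9*b + 54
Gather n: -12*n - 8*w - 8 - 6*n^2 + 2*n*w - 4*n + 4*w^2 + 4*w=-6*n^2 + n*(2*w - 16) + 4*w^2 - 4*w - 8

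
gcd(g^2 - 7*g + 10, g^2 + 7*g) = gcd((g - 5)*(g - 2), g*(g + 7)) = 1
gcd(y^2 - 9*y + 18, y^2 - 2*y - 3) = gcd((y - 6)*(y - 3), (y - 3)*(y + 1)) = y - 3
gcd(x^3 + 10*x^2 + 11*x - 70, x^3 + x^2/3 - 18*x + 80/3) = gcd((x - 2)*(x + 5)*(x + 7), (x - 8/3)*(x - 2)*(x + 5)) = x^2 + 3*x - 10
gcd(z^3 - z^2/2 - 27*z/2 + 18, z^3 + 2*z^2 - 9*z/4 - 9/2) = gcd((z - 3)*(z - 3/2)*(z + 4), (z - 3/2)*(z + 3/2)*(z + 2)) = z - 3/2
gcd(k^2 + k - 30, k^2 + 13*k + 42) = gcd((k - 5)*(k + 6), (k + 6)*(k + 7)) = k + 6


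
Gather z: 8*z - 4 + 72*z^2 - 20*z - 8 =72*z^2 - 12*z - 12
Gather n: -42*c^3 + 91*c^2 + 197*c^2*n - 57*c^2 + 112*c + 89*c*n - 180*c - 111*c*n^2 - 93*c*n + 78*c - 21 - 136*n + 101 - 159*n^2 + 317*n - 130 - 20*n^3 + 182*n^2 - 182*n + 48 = -42*c^3 + 34*c^2 + 10*c - 20*n^3 + n^2*(23 - 111*c) + n*(197*c^2 - 4*c - 1) - 2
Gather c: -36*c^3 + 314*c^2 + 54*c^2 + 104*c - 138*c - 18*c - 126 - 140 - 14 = -36*c^3 + 368*c^2 - 52*c - 280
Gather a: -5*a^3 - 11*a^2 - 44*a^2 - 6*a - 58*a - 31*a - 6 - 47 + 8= -5*a^3 - 55*a^2 - 95*a - 45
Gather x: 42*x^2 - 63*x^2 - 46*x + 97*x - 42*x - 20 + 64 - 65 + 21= -21*x^2 + 9*x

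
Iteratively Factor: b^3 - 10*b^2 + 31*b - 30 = (b - 2)*(b^2 - 8*b + 15) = (b - 5)*(b - 2)*(b - 3)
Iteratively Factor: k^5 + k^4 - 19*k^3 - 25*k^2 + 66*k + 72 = (k + 3)*(k^4 - 2*k^3 - 13*k^2 + 14*k + 24) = (k - 4)*(k + 3)*(k^3 + 2*k^2 - 5*k - 6) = (k - 4)*(k + 1)*(k + 3)*(k^2 + k - 6) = (k - 4)*(k + 1)*(k + 3)^2*(k - 2)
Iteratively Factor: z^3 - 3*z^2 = (z)*(z^2 - 3*z) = z^2*(z - 3)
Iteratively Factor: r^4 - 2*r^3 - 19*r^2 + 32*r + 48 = (r + 1)*(r^3 - 3*r^2 - 16*r + 48) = (r - 4)*(r + 1)*(r^2 + r - 12) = (r - 4)*(r + 1)*(r + 4)*(r - 3)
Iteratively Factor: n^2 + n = (n + 1)*(n)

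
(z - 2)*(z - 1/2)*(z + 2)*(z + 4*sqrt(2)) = z^4 - z^3/2 + 4*sqrt(2)*z^3 - 4*z^2 - 2*sqrt(2)*z^2 - 16*sqrt(2)*z + 2*z + 8*sqrt(2)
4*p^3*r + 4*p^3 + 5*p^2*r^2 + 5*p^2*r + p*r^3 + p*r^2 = (p + r)*(4*p + r)*(p*r + p)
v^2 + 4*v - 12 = (v - 2)*(v + 6)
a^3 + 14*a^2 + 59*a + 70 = (a + 2)*(a + 5)*(a + 7)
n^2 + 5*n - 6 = (n - 1)*(n + 6)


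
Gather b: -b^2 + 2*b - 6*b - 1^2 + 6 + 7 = -b^2 - 4*b + 12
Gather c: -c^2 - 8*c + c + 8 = -c^2 - 7*c + 8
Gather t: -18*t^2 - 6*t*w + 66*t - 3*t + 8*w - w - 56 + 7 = -18*t^2 + t*(63 - 6*w) + 7*w - 49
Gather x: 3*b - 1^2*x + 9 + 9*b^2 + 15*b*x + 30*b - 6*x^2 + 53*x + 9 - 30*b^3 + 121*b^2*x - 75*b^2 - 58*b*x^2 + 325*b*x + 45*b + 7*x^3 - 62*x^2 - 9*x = -30*b^3 - 66*b^2 + 78*b + 7*x^3 + x^2*(-58*b - 68) + x*(121*b^2 + 340*b + 43) + 18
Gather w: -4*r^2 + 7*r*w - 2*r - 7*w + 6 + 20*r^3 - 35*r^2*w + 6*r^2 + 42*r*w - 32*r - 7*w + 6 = 20*r^3 + 2*r^2 - 34*r + w*(-35*r^2 + 49*r - 14) + 12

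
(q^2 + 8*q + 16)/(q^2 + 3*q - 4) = (q + 4)/(q - 1)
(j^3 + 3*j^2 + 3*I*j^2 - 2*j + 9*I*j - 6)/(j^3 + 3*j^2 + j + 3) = (j + 2*I)/(j - I)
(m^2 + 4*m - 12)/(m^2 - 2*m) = (m + 6)/m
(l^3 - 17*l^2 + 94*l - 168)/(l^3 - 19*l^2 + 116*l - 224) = (l - 6)/(l - 8)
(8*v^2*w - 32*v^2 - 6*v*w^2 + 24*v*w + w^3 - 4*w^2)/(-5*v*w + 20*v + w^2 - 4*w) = (-8*v^2 + 6*v*w - w^2)/(5*v - w)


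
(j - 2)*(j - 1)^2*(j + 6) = j^4 + 2*j^3 - 19*j^2 + 28*j - 12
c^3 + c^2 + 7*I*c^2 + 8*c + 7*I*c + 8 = (c + 1)*(c - I)*(c + 8*I)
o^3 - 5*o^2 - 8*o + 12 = (o - 6)*(o - 1)*(o + 2)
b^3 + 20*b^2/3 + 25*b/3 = b*(b + 5/3)*(b + 5)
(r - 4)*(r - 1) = r^2 - 5*r + 4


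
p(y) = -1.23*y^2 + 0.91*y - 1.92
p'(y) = 0.91 - 2.46*y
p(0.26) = -1.77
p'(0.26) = 0.27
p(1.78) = -4.20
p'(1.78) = -3.47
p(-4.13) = -26.66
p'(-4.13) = 11.07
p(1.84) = -4.41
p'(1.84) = -3.62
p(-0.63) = -2.98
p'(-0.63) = 2.46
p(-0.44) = -2.56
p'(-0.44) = 1.99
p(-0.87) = -3.64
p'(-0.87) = 3.05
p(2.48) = -7.23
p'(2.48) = -5.19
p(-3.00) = -15.72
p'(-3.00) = 8.29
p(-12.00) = -189.96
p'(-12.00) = 30.43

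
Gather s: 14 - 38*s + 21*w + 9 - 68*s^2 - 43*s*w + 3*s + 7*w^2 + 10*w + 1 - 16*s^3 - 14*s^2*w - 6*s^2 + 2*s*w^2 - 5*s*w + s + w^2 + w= -16*s^3 + s^2*(-14*w - 74) + s*(2*w^2 - 48*w - 34) + 8*w^2 + 32*w + 24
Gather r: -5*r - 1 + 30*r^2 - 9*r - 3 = 30*r^2 - 14*r - 4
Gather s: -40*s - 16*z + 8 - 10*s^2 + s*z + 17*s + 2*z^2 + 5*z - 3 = -10*s^2 + s*(z - 23) + 2*z^2 - 11*z + 5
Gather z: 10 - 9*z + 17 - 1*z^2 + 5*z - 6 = -z^2 - 4*z + 21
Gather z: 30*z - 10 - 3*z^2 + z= -3*z^2 + 31*z - 10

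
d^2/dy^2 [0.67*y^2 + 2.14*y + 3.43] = 1.34000000000000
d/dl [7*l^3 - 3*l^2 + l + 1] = 21*l^2 - 6*l + 1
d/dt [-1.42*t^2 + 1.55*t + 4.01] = 1.55 - 2.84*t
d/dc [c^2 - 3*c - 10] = 2*c - 3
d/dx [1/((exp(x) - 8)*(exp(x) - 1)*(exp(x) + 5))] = -((exp(x) - 8)*(exp(x) - 1) + (exp(x) - 8)*(exp(x) + 5) + (exp(x) - 1)*(exp(x) + 5))/(4*(exp(x) - 8)^2*(exp(x) + 5)^2*sinh(x/2)^2)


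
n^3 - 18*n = n*(n - 3*sqrt(2))*(n + 3*sqrt(2))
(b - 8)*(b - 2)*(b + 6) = b^3 - 4*b^2 - 44*b + 96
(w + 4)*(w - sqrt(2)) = w^2 - sqrt(2)*w + 4*w - 4*sqrt(2)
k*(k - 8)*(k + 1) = k^3 - 7*k^2 - 8*k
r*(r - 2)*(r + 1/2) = r^3 - 3*r^2/2 - r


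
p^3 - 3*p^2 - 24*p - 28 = (p - 7)*(p + 2)^2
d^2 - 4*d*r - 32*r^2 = (d - 8*r)*(d + 4*r)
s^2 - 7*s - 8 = (s - 8)*(s + 1)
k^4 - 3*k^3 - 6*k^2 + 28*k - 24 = (k - 2)^3*(k + 3)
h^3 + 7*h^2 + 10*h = h*(h + 2)*(h + 5)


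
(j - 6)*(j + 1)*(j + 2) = j^3 - 3*j^2 - 16*j - 12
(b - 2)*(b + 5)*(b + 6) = b^3 + 9*b^2 + 8*b - 60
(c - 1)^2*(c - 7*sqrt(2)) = c^3 - 7*sqrt(2)*c^2 - 2*c^2 + c + 14*sqrt(2)*c - 7*sqrt(2)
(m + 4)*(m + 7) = m^2 + 11*m + 28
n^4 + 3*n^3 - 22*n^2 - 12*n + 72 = (n - 3)*(n - 2)*(n + 2)*(n + 6)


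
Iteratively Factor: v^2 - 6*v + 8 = (v - 4)*(v - 2)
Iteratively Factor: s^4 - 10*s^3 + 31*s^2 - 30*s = (s - 5)*(s^3 - 5*s^2 + 6*s) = (s - 5)*(s - 2)*(s^2 - 3*s) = (s - 5)*(s - 3)*(s - 2)*(s)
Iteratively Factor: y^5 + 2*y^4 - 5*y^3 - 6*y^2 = (y - 2)*(y^4 + 4*y^3 + 3*y^2) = (y - 2)*(y + 1)*(y^3 + 3*y^2) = (y - 2)*(y + 1)*(y + 3)*(y^2) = y*(y - 2)*(y + 1)*(y + 3)*(y)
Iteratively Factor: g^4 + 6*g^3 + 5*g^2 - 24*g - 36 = (g + 2)*(g^3 + 4*g^2 - 3*g - 18) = (g + 2)*(g + 3)*(g^2 + g - 6) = (g - 2)*(g + 2)*(g + 3)*(g + 3)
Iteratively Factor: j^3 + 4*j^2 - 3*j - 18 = (j + 3)*(j^2 + j - 6) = (j - 2)*(j + 3)*(j + 3)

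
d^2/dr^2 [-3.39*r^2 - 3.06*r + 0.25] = -6.78000000000000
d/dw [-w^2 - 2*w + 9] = -2*w - 2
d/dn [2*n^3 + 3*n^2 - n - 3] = 6*n^2 + 6*n - 1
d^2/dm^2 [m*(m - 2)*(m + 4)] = 6*m + 4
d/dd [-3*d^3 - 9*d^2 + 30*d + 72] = -9*d^2 - 18*d + 30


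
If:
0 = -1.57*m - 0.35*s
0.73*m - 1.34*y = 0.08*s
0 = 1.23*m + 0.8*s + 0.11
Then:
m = 0.05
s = -0.21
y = 0.04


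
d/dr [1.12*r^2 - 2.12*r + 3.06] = 2.24*r - 2.12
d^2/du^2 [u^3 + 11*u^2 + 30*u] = 6*u + 22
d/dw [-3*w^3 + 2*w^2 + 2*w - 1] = -9*w^2 + 4*w + 2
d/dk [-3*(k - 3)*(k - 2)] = 15 - 6*k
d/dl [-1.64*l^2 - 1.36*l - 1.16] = -3.28*l - 1.36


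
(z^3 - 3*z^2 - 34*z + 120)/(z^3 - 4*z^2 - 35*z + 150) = (z - 4)/(z - 5)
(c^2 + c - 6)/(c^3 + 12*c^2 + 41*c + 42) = (c - 2)/(c^2 + 9*c + 14)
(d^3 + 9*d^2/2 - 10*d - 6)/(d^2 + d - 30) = (d^2 - 3*d/2 - 1)/(d - 5)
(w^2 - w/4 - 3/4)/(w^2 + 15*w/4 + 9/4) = (w - 1)/(w + 3)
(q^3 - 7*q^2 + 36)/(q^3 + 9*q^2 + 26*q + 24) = (q^2 - 9*q + 18)/(q^2 + 7*q + 12)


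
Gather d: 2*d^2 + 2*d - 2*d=2*d^2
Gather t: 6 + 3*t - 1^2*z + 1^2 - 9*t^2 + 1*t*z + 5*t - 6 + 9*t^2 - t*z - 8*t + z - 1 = 0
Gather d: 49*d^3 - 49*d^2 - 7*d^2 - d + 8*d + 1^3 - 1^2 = 49*d^3 - 56*d^2 + 7*d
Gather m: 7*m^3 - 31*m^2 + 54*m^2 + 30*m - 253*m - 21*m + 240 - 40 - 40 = 7*m^3 + 23*m^2 - 244*m + 160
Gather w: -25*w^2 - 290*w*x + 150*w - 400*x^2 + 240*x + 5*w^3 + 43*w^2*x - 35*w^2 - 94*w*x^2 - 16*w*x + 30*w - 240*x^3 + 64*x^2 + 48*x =5*w^3 + w^2*(43*x - 60) + w*(-94*x^2 - 306*x + 180) - 240*x^3 - 336*x^2 + 288*x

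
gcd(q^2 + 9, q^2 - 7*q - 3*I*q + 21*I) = q - 3*I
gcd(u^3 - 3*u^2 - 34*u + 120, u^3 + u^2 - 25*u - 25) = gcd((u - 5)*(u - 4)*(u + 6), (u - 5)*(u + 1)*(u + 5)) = u - 5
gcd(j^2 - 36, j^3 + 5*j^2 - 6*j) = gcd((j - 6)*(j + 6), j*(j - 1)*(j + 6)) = j + 6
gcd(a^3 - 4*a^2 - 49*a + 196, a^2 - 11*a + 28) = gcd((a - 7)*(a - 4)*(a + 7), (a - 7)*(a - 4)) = a^2 - 11*a + 28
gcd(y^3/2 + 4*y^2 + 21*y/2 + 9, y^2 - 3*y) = 1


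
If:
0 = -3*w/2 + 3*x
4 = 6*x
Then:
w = 4/3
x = 2/3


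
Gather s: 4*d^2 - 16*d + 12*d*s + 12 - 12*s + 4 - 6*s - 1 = 4*d^2 - 16*d + s*(12*d - 18) + 15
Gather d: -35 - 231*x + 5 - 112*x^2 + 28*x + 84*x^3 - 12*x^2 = 84*x^3 - 124*x^2 - 203*x - 30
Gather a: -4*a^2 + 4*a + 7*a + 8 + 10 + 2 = -4*a^2 + 11*a + 20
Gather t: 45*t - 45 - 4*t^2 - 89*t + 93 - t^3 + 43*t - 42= -t^3 - 4*t^2 - t + 6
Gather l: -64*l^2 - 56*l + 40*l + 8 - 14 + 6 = -64*l^2 - 16*l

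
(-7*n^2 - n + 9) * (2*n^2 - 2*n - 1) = -14*n^4 + 12*n^3 + 27*n^2 - 17*n - 9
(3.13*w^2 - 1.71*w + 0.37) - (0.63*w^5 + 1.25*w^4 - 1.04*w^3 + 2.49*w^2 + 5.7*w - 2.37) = -0.63*w^5 - 1.25*w^4 + 1.04*w^3 + 0.64*w^2 - 7.41*w + 2.74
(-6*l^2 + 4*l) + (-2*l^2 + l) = -8*l^2 + 5*l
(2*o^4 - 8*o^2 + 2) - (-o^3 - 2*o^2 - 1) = 2*o^4 + o^3 - 6*o^2 + 3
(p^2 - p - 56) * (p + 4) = p^3 + 3*p^2 - 60*p - 224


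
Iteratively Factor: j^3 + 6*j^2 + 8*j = (j)*(j^2 + 6*j + 8) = j*(j + 4)*(j + 2)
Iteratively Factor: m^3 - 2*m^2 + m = (m - 1)*(m^2 - m) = (m - 1)^2*(m)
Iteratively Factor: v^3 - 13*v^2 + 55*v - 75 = (v - 3)*(v^2 - 10*v + 25) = (v - 5)*(v - 3)*(v - 5)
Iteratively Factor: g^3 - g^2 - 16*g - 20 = (g + 2)*(g^2 - 3*g - 10) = (g - 5)*(g + 2)*(g + 2)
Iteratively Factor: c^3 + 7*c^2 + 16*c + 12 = (c + 3)*(c^2 + 4*c + 4) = (c + 2)*(c + 3)*(c + 2)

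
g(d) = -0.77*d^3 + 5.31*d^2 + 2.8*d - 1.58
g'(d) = -2.31*d^2 + 10.62*d + 2.8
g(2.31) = 23.73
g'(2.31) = 15.01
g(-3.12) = 64.76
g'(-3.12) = -52.82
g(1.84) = 16.75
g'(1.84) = 14.52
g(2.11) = 20.74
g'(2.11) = 14.92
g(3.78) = 43.29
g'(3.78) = 9.94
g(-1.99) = 19.94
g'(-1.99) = -27.48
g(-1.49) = 8.58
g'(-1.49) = -18.15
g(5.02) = 48.88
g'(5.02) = -2.10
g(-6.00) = 339.10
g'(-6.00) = -144.08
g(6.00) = 40.06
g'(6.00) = -16.64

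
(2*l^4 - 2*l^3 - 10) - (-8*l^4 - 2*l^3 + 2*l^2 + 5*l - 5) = 10*l^4 - 2*l^2 - 5*l - 5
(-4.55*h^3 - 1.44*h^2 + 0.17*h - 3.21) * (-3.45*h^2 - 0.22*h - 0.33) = 15.6975*h^5 + 5.969*h^4 + 1.2318*h^3 + 11.5123*h^2 + 0.6501*h + 1.0593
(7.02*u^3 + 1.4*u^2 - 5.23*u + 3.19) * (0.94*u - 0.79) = 6.5988*u^4 - 4.2298*u^3 - 6.0222*u^2 + 7.1303*u - 2.5201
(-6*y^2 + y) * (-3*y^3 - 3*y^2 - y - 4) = 18*y^5 + 15*y^4 + 3*y^3 + 23*y^2 - 4*y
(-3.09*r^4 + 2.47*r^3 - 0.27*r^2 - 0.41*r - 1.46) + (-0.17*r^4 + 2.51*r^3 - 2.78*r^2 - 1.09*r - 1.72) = -3.26*r^4 + 4.98*r^3 - 3.05*r^2 - 1.5*r - 3.18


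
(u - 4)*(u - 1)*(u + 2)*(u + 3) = u^4 - 15*u^2 - 10*u + 24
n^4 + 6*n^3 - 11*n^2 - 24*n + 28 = (n - 2)*(n - 1)*(n + 2)*(n + 7)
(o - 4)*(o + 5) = o^2 + o - 20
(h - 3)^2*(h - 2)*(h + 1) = h^4 - 7*h^3 + 13*h^2 + 3*h - 18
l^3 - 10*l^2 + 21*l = l*(l - 7)*(l - 3)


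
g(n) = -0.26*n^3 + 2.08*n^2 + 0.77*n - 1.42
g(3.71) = 16.79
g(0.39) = -0.82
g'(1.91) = 5.87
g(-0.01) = -1.43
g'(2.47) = 6.29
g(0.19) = -1.20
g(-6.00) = 125.00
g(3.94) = 18.00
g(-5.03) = 80.42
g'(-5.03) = -39.89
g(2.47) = 9.25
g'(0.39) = 2.27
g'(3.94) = 5.05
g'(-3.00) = -18.73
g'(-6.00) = -52.27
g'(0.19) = 1.53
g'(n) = -0.78*n^2 + 4.16*n + 0.77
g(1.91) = 5.83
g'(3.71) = 5.47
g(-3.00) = 22.01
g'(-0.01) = 0.73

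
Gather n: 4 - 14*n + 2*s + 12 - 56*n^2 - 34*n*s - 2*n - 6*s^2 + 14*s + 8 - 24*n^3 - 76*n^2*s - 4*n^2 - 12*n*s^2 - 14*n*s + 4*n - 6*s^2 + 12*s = -24*n^3 + n^2*(-76*s - 60) + n*(-12*s^2 - 48*s - 12) - 12*s^2 + 28*s + 24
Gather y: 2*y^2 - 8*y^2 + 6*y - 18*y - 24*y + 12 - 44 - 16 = -6*y^2 - 36*y - 48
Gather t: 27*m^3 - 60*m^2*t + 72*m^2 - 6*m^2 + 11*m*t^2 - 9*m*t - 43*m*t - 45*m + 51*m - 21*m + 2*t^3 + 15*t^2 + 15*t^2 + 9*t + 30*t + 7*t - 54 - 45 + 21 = 27*m^3 + 66*m^2 - 15*m + 2*t^3 + t^2*(11*m + 30) + t*(-60*m^2 - 52*m + 46) - 78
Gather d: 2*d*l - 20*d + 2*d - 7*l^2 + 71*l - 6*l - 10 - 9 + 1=d*(2*l - 18) - 7*l^2 + 65*l - 18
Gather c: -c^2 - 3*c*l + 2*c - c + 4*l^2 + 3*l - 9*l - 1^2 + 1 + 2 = -c^2 + c*(1 - 3*l) + 4*l^2 - 6*l + 2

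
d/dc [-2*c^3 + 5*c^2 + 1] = 2*c*(5 - 3*c)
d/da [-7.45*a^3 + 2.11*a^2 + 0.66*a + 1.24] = -22.35*a^2 + 4.22*a + 0.66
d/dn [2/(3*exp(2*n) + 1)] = -12*exp(2*n)/(3*exp(2*n) + 1)^2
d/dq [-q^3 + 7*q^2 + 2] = q*(14 - 3*q)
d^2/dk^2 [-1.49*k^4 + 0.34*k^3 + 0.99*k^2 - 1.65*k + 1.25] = -17.88*k^2 + 2.04*k + 1.98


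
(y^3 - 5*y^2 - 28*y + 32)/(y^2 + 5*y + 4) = (y^2 - 9*y + 8)/(y + 1)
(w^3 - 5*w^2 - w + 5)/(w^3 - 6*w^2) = (w^3 - 5*w^2 - w + 5)/(w^2*(w - 6))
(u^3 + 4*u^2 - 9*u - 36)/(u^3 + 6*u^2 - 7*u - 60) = (u + 3)/(u + 5)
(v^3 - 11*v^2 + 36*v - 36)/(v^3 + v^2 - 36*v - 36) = (v^2 - 5*v + 6)/(v^2 + 7*v + 6)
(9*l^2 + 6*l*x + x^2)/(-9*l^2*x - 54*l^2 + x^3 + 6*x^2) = (3*l + x)/(-3*l*x - 18*l + x^2 + 6*x)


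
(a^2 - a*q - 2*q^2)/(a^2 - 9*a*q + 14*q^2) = (-a - q)/(-a + 7*q)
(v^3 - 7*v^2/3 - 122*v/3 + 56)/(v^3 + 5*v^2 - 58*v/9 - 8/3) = 3*(v - 7)/(3*v + 1)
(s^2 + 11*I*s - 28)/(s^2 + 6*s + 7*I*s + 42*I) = (s + 4*I)/(s + 6)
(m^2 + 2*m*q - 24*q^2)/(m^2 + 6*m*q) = (m - 4*q)/m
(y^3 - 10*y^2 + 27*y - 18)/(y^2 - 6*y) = y - 4 + 3/y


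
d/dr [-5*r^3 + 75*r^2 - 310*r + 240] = -15*r^2 + 150*r - 310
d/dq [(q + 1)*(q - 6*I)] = 2*q + 1 - 6*I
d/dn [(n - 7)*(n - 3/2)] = 2*n - 17/2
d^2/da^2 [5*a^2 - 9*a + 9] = 10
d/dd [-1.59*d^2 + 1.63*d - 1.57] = 1.63 - 3.18*d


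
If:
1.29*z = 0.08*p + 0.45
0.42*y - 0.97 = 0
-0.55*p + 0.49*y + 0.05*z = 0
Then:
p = 2.10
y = 2.31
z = 0.48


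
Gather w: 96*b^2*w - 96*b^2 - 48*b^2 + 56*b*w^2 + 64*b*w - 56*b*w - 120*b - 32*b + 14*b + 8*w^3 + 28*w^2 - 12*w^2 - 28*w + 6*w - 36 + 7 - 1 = -144*b^2 - 138*b + 8*w^3 + w^2*(56*b + 16) + w*(96*b^2 + 8*b - 22) - 30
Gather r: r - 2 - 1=r - 3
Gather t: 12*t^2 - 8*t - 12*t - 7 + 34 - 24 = 12*t^2 - 20*t + 3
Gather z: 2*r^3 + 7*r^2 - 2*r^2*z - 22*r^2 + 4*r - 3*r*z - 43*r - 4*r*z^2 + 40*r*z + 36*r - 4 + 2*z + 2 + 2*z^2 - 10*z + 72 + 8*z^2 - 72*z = 2*r^3 - 15*r^2 - 3*r + z^2*(10 - 4*r) + z*(-2*r^2 + 37*r - 80) + 70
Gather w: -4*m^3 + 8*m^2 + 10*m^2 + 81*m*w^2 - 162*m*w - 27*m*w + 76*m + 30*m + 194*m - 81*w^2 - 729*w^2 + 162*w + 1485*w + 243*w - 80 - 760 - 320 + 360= -4*m^3 + 18*m^2 + 300*m + w^2*(81*m - 810) + w*(1890 - 189*m) - 800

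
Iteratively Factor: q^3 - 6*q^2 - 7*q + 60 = (q + 3)*(q^2 - 9*q + 20) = (q - 4)*(q + 3)*(q - 5)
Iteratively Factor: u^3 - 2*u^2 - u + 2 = (u - 1)*(u^2 - u - 2) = (u - 1)*(u + 1)*(u - 2)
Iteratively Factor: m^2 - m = (m)*(m - 1)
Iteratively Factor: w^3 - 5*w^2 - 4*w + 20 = (w + 2)*(w^2 - 7*w + 10) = (w - 5)*(w + 2)*(w - 2)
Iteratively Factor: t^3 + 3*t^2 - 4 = (t + 2)*(t^2 + t - 2) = (t - 1)*(t + 2)*(t + 2)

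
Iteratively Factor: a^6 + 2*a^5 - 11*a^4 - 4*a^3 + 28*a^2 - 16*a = (a + 4)*(a^5 - 2*a^4 - 3*a^3 + 8*a^2 - 4*a) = (a - 1)*(a + 4)*(a^4 - a^3 - 4*a^2 + 4*a) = (a - 2)*(a - 1)*(a + 4)*(a^3 + a^2 - 2*a) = (a - 2)*(a - 1)*(a + 2)*(a + 4)*(a^2 - a) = a*(a - 2)*(a - 1)*(a + 2)*(a + 4)*(a - 1)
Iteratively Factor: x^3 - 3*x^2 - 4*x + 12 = (x - 2)*(x^2 - x - 6) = (x - 3)*(x - 2)*(x + 2)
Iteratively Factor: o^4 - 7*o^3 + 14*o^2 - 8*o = (o - 4)*(o^3 - 3*o^2 + 2*o) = (o - 4)*(o - 1)*(o^2 - 2*o) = o*(o - 4)*(o - 1)*(o - 2)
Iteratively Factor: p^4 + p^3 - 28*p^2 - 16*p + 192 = (p + 4)*(p^3 - 3*p^2 - 16*p + 48) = (p + 4)^2*(p^2 - 7*p + 12) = (p - 4)*(p + 4)^2*(p - 3)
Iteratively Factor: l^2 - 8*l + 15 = (l - 3)*(l - 5)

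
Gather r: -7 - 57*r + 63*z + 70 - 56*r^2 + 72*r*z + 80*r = -56*r^2 + r*(72*z + 23) + 63*z + 63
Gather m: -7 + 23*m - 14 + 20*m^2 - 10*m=20*m^2 + 13*m - 21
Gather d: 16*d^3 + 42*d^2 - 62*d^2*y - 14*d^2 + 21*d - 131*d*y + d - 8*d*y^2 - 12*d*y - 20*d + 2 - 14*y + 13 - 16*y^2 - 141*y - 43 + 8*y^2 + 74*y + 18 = 16*d^3 + d^2*(28 - 62*y) + d*(-8*y^2 - 143*y + 2) - 8*y^2 - 81*y - 10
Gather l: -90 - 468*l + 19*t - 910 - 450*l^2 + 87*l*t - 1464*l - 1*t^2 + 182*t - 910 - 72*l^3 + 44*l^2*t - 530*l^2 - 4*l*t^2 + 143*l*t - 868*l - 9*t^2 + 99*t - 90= -72*l^3 + l^2*(44*t - 980) + l*(-4*t^2 + 230*t - 2800) - 10*t^2 + 300*t - 2000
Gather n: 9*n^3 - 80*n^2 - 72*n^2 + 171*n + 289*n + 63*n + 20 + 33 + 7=9*n^3 - 152*n^2 + 523*n + 60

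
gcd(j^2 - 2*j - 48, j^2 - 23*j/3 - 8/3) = j - 8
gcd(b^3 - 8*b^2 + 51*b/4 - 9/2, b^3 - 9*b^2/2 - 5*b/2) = 1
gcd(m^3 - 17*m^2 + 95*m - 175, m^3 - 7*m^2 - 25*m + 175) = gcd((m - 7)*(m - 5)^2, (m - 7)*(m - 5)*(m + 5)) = m^2 - 12*m + 35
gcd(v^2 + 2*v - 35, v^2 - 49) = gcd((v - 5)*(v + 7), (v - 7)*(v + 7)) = v + 7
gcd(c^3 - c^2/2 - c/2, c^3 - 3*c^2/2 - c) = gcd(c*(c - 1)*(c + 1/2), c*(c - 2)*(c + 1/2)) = c^2 + c/2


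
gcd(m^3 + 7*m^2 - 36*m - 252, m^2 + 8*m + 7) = m + 7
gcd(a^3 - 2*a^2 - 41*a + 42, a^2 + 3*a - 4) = a - 1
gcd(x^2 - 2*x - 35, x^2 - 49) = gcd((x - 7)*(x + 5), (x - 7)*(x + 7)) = x - 7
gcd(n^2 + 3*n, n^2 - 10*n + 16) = 1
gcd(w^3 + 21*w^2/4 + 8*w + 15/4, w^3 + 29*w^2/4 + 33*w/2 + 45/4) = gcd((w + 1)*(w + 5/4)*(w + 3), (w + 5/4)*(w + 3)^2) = w^2 + 17*w/4 + 15/4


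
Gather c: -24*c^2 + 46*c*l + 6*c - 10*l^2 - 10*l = -24*c^2 + c*(46*l + 6) - 10*l^2 - 10*l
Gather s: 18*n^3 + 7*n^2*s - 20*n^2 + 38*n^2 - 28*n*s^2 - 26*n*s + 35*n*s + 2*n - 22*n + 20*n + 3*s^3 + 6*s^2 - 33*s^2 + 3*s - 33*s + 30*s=18*n^3 + 18*n^2 + 3*s^3 + s^2*(-28*n - 27) + s*(7*n^2 + 9*n)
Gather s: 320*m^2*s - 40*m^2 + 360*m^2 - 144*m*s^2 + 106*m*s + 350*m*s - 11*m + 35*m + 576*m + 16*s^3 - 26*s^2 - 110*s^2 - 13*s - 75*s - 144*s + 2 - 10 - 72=320*m^2 + 600*m + 16*s^3 + s^2*(-144*m - 136) + s*(320*m^2 + 456*m - 232) - 80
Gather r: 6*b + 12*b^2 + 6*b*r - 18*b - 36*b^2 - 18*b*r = -24*b^2 - 12*b*r - 12*b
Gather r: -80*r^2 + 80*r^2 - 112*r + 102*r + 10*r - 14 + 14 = 0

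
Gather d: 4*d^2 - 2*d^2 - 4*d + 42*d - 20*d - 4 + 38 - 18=2*d^2 + 18*d + 16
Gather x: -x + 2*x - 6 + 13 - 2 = x + 5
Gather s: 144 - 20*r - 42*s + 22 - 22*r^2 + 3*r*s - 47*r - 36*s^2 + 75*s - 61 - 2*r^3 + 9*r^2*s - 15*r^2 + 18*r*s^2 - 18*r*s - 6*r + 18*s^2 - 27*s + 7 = -2*r^3 - 37*r^2 - 73*r + s^2*(18*r - 18) + s*(9*r^2 - 15*r + 6) + 112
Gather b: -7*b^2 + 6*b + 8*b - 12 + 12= -7*b^2 + 14*b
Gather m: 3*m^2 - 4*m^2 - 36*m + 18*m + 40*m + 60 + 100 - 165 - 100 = -m^2 + 22*m - 105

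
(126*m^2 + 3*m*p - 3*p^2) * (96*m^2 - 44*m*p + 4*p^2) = 12096*m^4 - 5256*m^3*p + 84*m^2*p^2 + 144*m*p^3 - 12*p^4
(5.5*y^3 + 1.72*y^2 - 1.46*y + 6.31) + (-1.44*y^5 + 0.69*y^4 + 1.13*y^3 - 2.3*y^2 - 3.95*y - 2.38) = -1.44*y^5 + 0.69*y^4 + 6.63*y^3 - 0.58*y^2 - 5.41*y + 3.93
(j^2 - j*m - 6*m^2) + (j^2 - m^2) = 2*j^2 - j*m - 7*m^2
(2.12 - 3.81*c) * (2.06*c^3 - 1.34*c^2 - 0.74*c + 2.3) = -7.8486*c^4 + 9.4726*c^3 - 0.0214000000000003*c^2 - 10.3318*c + 4.876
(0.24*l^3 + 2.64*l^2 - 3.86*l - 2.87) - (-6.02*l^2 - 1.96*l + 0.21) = 0.24*l^3 + 8.66*l^2 - 1.9*l - 3.08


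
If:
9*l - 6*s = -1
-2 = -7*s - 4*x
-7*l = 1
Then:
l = -1/7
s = -1/21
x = 7/12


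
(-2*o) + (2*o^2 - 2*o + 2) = 2*o^2 - 4*o + 2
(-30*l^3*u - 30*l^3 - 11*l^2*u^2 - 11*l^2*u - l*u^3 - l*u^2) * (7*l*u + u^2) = -210*l^4*u^2 - 210*l^4*u - 107*l^3*u^3 - 107*l^3*u^2 - 18*l^2*u^4 - 18*l^2*u^3 - l*u^5 - l*u^4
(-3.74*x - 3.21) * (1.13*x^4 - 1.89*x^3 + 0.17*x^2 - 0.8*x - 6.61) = -4.2262*x^5 + 3.4413*x^4 + 5.4311*x^3 + 2.4463*x^2 + 27.2894*x + 21.2181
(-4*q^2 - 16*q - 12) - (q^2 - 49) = -5*q^2 - 16*q + 37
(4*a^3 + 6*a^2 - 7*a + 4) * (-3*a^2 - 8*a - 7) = -12*a^5 - 50*a^4 - 55*a^3 + 2*a^2 + 17*a - 28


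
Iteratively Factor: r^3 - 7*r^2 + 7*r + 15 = (r - 3)*(r^2 - 4*r - 5) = (r - 3)*(r + 1)*(r - 5)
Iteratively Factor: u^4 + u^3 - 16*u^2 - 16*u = (u - 4)*(u^3 + 5*u^2 + 4*u) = u*(u - 4)*(u^2 + 5*u + 4) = u*(u - 4)*(u + 1)*(u + 4)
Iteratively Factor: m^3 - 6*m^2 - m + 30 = (m - 5)*(m^2 - m - 6) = (m - 5)*(m - 3)*(m + 2)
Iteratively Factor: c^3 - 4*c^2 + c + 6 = (c - 2)*(c^2 - 2*c - 3) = (c - 2)*(c + 1)*(c - 3)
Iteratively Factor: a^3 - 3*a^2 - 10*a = (a - 5)*(a^2 + 2*a) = (a - 5)*(a + 2)*(a)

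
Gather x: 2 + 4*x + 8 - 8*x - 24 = -4*x - 14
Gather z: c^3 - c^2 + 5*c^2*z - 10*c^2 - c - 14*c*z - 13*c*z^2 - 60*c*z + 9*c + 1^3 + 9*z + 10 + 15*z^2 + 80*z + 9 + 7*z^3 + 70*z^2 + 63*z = c^3 - 11*c^2 + 8*c + 7*z^3 + z^2*(85 - 13*c) + z*(5*c^2 - 74*c + 152) + 20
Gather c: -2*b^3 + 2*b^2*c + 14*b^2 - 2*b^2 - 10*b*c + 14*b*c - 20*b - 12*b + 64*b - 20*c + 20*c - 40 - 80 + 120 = -2*b^3 + 12*b^2 + 32*b + c*(2*b^2 + 4*b)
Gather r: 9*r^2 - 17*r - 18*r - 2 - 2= 9*r^2 - 35*r - 4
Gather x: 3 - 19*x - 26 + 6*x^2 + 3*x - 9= 6*x^2 - 16*x - 32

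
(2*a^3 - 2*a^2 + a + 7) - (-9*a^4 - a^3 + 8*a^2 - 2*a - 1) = 9*a^4 + 3*a^3 - 10*a^2 + 3*a + 8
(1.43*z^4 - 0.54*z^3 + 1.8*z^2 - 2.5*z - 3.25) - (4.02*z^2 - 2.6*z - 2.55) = 1.43*z^4 - 0.54*z^3 - 2.22*z^2 + 0.1*z - 0.7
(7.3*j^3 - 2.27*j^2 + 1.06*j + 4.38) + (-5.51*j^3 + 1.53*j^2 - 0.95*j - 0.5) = 1.79*j^3 - 0.74*j^2 + 0.11*j + 3.88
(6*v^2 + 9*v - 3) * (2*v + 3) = 12*v^3 + 36*v^2 + 21*v - 9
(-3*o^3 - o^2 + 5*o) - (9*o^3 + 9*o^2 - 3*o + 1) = -12*o^3 - 10*o^2 + 8*o - 1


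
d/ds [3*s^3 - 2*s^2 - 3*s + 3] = 9*s^2 - 4*s - 3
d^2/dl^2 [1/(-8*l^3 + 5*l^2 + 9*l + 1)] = 2*((24*l - 5)*(-8*l^3 + 5*l^2 + 9*l + 1) + (-24*l^2 + 10*l + 9)^2)/(-8*l^3 + 5*l^2 + 9*l + 1)^3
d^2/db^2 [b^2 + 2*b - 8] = 2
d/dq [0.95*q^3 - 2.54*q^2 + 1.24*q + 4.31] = 2.85*q^2 - 5.08*q + 1.24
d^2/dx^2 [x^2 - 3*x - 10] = 2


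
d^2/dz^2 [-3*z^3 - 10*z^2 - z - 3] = -18*z - 20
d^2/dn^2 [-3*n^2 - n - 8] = -6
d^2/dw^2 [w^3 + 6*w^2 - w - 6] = 6*w + 12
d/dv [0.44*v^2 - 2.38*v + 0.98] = 0.88*v - 2.38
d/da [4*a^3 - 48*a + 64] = 12*a^2 - 48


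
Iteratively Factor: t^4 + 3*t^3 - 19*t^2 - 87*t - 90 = (t + 3)*(t^3 - 19*t - 30) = (t - 5)*(t + 3)*(t^2 + 5*t + 6) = (t - 5)*(t + 3)^2*(t + 2)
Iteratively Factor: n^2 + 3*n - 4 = (n - 1)*(n + 4)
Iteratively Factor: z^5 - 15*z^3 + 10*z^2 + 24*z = (z - 2)*(z^4 + 2*z^3 - 11*z^2 - 12*z) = z*(z - 2)*(z^3 + 2*z^2 - 11*z - 12) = z*(z - 2)*(z + 4)*(z^2 - 2*z - 3) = z*(z - 2)*(z + 1)*(z + 4)*(z - 3)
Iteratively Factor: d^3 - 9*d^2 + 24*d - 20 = (d - 2)*(d^2 - 7*d + 10) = (d - 2)^2*(d - 5)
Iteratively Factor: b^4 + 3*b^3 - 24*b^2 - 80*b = (b + 4)*(b^3 - b^2 - 20*b) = b*(b + 4)*(b^2 - b - 20) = b*(b - 5)*(b + 4)*(b + 4)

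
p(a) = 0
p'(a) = 0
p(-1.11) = 0.00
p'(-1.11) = 0.00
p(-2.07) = 0.00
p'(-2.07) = 0.00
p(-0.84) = 0.00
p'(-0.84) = 0.00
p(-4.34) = 0.00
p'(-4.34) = 0.00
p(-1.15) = 0.00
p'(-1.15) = 0.00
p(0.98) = 0.00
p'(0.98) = 0.00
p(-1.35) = 0.00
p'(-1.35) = 0.00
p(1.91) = 0.00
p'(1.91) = 0.00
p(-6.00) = 0.00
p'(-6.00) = 0.00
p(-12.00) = 0.00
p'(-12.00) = 0.00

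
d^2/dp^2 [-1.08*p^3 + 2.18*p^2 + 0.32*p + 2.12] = 4.36 - 6.48*p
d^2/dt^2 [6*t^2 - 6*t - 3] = 12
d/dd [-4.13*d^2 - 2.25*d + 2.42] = -8.26*d - 2.25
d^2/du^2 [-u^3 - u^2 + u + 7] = -6*u - 2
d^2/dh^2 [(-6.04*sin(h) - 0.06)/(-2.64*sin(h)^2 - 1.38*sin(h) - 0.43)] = (-42.096384*sin(h)^5 + 20.332224*sin(h)^4 + 124.67664*sin(h)^3 + 6.25137599999999*sin(h)^2 - 40.909288*sin(h) - 7.07596799999999)/(2.64*sin(h)^2 + 1.38*sin(h) + 0.43)^3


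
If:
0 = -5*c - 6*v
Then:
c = -6*v/5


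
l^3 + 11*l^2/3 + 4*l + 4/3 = (l + 2/3)*(l + 1)*(l + 2)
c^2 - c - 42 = (c - 7)*(c + 6)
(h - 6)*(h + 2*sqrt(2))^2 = h^3 - 6*h^2 + 4*sqrt(2)*h^2 - 24*sqrt(2)*h + 8*h - 48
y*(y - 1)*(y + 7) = y^3 + 6*y^2 - 7*y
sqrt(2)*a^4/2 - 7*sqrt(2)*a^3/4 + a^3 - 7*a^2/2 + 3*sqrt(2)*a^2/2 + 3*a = a*(a - 2)*(a - 3/2)*(sqrt(2)*a/2 + 1)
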